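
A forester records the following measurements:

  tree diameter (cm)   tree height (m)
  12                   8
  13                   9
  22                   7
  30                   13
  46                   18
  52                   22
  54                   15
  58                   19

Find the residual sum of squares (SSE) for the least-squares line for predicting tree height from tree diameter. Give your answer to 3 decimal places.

43.289

n = 8, Σx = 287, Σy = 111, Σxy = 4641, Σx² = 12797, Σy² = 1757
Sxx = Σx² − (Σx)²/n = 12797 − 10296.125 = 2500.875
Sxy = Σxy − (Σx)(Σy)/n = 4641 − 3982.125 = 658.875
Syy = Σy² − (Σy)²/n = 1757 − 1540.125 = 216.875
b = Sxy/Sxx = 658.875/2500.875 = 0.263458
SSE = Syy − b·Sxy = 216.875 − 0.263458·658.875 = 43.289249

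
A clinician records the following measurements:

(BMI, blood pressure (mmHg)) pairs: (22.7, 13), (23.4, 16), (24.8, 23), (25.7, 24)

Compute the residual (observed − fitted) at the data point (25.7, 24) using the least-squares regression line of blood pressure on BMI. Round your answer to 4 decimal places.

n = 4, Σx = 96.6, Σy = 76, Σxy = 1856.7, Σx² = 2338.38
Sxx = Σx² − (Σx)²/n = 2338.38 − 2332.89 = 5.49
Sxy = Σxy − (Σx)(Σy)/n = 1856.7 − 1835.4 = 21.3
b = Sxy/Sxx = 21.3/5.49 = 3.879781
a = ȳ − b·x̄ = 19 − 3.879781·24.15 = -74.696721
ŷ(25.7) = -74.696721 + 3.879781·25.7 = 25.013661
residual = y − ŷ = 24 − 25.013661 = -1.013661

-1.0137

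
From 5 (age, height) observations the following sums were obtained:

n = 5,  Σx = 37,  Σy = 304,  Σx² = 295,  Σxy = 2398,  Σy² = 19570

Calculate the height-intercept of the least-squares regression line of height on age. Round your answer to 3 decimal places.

Sxx = Σx² − (Σx)²/n = 295 − 273.8 = 21.2
Sxy = Σxy − (Σx)(Σy)/n = 2398 − 2249.6 = 148.4
b = Sxy/Sxx = 148.4/21.2 = 7
a = ȳ − b·x̄ = 60.8 − 7·7.4 = 9

9.000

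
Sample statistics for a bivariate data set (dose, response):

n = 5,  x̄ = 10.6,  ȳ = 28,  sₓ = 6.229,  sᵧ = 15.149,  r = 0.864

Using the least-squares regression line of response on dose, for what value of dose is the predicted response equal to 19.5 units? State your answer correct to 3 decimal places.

b = r · sᵧ/sₓ = 0.864 · 15.149/6.229 = 2.101258
a = ȳ − b·x̄ = 28 − 2.101258·10.6 = 5.726665
Set a + b·x = 19.5: x = (19.5 − 5.726665) / 2.101258 = 6.554804

6.555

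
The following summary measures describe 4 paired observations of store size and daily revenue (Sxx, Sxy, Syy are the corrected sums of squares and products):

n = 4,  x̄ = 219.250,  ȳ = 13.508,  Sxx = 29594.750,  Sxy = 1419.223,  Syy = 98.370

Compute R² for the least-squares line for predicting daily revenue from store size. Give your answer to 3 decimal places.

0.692

R² = Sxy²/(Sxx·Syy) = (1419.223)²/(29594.75·98.37) = 0.691869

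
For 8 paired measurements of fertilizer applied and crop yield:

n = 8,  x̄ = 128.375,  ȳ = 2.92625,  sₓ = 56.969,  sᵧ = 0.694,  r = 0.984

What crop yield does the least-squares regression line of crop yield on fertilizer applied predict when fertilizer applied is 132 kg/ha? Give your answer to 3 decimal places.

b = r · sᵧ/sₓ = 0.984 · 0.694/56.969 = 0.011987
a = ȳ − b·x̄ = 2.92625 − 0.011987·128.375 = 1.387400
ŷ(132) = a + b·132 = 1.387400 + 0.011987·132 = 2.969703

2.970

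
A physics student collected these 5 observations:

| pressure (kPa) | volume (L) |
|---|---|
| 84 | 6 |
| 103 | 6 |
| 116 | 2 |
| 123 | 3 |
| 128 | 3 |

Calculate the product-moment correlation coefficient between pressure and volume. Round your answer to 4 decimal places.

n = 5, Σx = 554, Σy = 20, Σxy = 2107, Σx² = 62634, Σy² = 94
Sxx = Σx² − (Σx)²/n = 62634 − 61383.2 = 1250.8
Sxy = Σxy − (Σx)(Σy)/n = 2107 − 2216 = -109
Syy = Σy² − (Σy)²/n = 94 − 80 = 14
r = Sxy/√(Sxx·Syy) = -109/√(17511.2) = -109/132.329891 = -0.823699

-0.8237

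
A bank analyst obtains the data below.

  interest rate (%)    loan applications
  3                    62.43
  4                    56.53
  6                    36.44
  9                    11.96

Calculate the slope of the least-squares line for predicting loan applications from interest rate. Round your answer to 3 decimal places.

n = 4, Σx = 22, Σy = 167.36, Σxy = 739.69, Σx² = 142
Sxx = Σx² − (Σx)²/n = 142 − 121 = 21
Sxy = Σxy − (Σx)(Σy)/n = 739.69 − 920.48 = -180.79
b = Sxy/Sxx = -180.79/21 = -8.609048

-8.609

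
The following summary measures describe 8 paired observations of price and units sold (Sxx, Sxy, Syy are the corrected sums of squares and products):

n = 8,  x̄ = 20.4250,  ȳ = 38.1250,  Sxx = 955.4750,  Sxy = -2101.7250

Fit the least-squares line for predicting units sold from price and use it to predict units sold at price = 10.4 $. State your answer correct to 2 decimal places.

b = Sxy/Sxx = -2101.725/955.475 = -2.199665
a = ȳ − b·x̄ = 38.125 − (-2.199665)·20.425 = 83.053159
ŷ(10.4) = a + b·10.4 = 83.053159 + (-2.199665)·10.4 = 60.176643

60.18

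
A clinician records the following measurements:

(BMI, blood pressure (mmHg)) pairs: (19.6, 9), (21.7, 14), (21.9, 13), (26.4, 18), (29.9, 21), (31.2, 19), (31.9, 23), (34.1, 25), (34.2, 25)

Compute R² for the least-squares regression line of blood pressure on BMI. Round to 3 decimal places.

n = 9, Σx = 250.9, Σy = 167, Σxy = 4902, Σx² = 7249.13, Σy² = 3351
Sxx = Σx² − (Σx)²/n = 7249.13 − 6994.534444 = 254.595556
Sxy = Σxy − (Σx)(Σy)/n = 4902 − 4655.588889 = 246.411111
Syy = Σy² − (Σy)²/n = 3351 − 3098.777778 = 252.222222
R² = Sxy²/(Sxx·Syy) = (246.411111)²/(254.595556·252.222222) = 0.945554

0.946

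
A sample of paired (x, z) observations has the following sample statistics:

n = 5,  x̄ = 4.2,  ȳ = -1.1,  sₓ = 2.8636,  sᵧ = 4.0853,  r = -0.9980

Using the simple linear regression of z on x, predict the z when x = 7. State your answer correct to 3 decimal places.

b = r · sᵧ/sₓ = -0.998 · 4.0853/2.8636 = -1.423778
a = ȳ − b·x̄ = -1.1 − (-1.423778)·4.2 = 4.879866
ŷ(7) = a + b·7 = 4.879866 + (-1.423778)·7 = -5.086577

-5.087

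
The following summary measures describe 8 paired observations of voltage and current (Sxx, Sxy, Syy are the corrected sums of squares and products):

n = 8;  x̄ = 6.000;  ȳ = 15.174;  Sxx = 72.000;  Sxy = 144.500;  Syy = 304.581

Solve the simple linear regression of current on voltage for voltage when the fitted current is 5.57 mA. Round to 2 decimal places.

b = Sxy/Sxx = 144.5/72 = 2.006944
a = ȳ − b·x̄ = 15.174 − 2.006944·6 = 3.132333
Set a + b·x = 5.57: x = (5.57 − 3.132333) / 2.006944 = 1.214616

1.21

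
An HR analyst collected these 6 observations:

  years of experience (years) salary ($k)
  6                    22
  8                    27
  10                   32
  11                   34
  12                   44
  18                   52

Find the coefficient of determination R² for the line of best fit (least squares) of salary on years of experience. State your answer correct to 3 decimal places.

n = 6, Σx = 65, Σy = 211, Σxy = 2506, Σx² = 789, Σy² = 8033
Sxx = Σx² − (Σx)²/n = 789 − 704.166667 = 84.833333
Sxy = Σxy − (Σx)(Σy)/n = 2506 − 2285.833333 = 220.166667
Syy = Σy² − (Σy)²/n = 8033 − 7420.166667 = 612.833333
R² = Sxy²/(Sxx·Syy) = (220.166667)²/(84.833333·612.833333) = 0.932383

0.932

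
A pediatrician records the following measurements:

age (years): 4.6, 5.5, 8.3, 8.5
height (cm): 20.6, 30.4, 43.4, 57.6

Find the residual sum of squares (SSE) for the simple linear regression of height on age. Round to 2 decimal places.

84.89

n = 4, Σx = 26.9, Σy = 152, Σxy = 1111.78, Σx² = 192.55, Σy² = 6549.84
Sxx = Σx² − (Σx)²/n = 192.55 − 180.9025 = 11.6475
Sxy = Σxy − (Σx)(Σy)/n = 1111.78 − 1022.2 = 89.58
Syy = Σy² − (Σy)²/n = 6549.84 − 5776 = 773.84
b = Sxy/Sxx = 89.58/11.6475 = 7.690921
SSE = Syy − b·Sxy = 773.84 − 7.690921·89.58 = 84.887315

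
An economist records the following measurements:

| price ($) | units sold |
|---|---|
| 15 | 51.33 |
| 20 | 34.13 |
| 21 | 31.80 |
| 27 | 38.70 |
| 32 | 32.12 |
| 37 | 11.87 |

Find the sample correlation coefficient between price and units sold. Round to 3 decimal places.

n = 6, Σx = 152, Σy = 199.95, Σxy = 4632.28, Σx² = 4188, Σy² = 7481.1471
Sxx = Σx² − (Σx)²/n = 4188 − 3850.666667 = 337.333333
Sxy = Σxy − (Σx)(Σy)/n = 4632.28 − 5065.4 = -433.12
Syy = Σy² − (Σy)²/n = 7481.1471 − 6663.33375 = 817.81335
r = Sxy/√(Sxx·Syy) = -433.12/√(275875.7034) = -433.12/525.238711 = -0.824616

-0.825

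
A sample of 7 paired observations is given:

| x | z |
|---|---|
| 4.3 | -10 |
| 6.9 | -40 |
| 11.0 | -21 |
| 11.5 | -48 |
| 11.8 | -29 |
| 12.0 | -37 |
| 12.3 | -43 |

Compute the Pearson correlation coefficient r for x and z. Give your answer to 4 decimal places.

n = 7, Σx = 69.8, Σy = -228, Σxy = -2417.1, Σx² = 753.88, Σy² = 8504
Sxx = Σx² − (Σx)²/n = 753.88 − 696.005714 = 57.874286
Sxy = Σxy − (Σx)(Σy)/n = -2417.1 − (-2273.485714) = -143.614286
Syy = Σy² − (Σy)²/n = 8504 − 7426.285714 = 1077.714286
r = Sxy/√(Sxx·Syy) = -143.614286/√(62371.944490) = -143.614286/249.743758 = -0.575047

-0.5750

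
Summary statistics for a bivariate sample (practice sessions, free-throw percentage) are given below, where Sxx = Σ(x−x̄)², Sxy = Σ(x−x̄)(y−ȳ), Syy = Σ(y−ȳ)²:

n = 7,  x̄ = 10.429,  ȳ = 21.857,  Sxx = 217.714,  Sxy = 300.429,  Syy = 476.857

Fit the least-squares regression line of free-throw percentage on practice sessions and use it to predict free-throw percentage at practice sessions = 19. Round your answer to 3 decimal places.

b = Sxy/Sxx = 300.429/217.714 = 1.379925
a = ȳ − b·x̄ = 21.857 − 1.379925·10.429 = 7.465762
ŷ(19) = a + b·19 = 7.465762 + 1.379925·19 = 33.684338

33.684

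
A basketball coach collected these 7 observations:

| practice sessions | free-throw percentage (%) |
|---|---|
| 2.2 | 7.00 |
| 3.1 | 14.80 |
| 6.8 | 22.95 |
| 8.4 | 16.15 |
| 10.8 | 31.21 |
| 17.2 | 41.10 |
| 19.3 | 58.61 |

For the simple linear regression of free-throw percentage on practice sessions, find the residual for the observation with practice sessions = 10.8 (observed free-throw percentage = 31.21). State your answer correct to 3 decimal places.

0.929

n = 7, Σx = 67.8, Σy = 191.82, Σxy = 2528.161, Σx² = 916.22
Sxx = Σx² − (Σx)²/n = 916.22 − 656.691429 = 259.528571
Sxy = Σxy − (Σx)(Σy)/n = 2528.161 − 1857.913714 = 670.247286
b = Sxy/Sxx = 670.247286/259.528571 = 2.582557
a = ȳ − b·x̄ = 27.402857 − 2.582557·9.685714 = 2.388950
ŷ(10.8) = 2.388950 + 2.582557·10.8 = 30.280563
residual = y − ŷ = 31.21 − 30.280563 = 0.929437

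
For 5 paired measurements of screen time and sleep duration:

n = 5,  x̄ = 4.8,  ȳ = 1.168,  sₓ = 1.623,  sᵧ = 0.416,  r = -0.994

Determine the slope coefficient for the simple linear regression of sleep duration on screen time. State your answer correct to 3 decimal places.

b = r · sᵧ/sₓ = -0.994 · 0.416/1.623 = -0.254778

-0.255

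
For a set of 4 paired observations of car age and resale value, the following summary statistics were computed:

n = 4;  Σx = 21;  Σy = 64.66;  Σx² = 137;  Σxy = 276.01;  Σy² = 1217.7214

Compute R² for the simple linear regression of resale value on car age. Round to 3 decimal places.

Sxx = Σx² − (Σx)²/n = 137 − 110.25 = 26.75
Sxy = Σxy − (Σx)(Σy)/n = 276.01 − 339.465 = -63.455
Syy = Σy² − (Σy)²/n = 1217.7214 − 1045.2289 = 172.4925
R² = Sxy²/(Sxx·Syy) = (-63.455)²/(26.75·172.4925) = 0.872645

0.873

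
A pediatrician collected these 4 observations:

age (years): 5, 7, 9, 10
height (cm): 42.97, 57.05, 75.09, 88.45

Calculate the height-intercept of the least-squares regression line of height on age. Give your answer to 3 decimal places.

-3.424

n = 4, Σx = 31, Σy = 263.56, Σxy = 2174.51, Σx² = 255
Sxx = Σx² − (Σx)²/n = 255 − 240.25 = 14.75
Sxy = Σxy − (Σx)(Σy)/n = 2174.51 − 2042.59 = 131.92
b = Sxy/Sxx = 131.92/14.75 = 8.943729
a = ȳ − b·x̄ = 65.89 − 8.943729·7.75 = -3.423898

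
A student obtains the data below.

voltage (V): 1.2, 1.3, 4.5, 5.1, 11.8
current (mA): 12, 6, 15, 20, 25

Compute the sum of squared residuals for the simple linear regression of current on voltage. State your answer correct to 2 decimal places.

38.92

n = 5, Σx = 23.9, Σy = 78, Σxy = 486.7, Σx² = 188.63, Σy² = 1430
Sxx = Σx² − (Σx)²/n = 188.63 − 114.242 = 74.388
Sxy = Σxy − (Σx)(Σy)/n = 486.7 − 372.84 = 113.86
Syy = Σy² − (Σy)²/n = 1430 − 1216.8 = 213.2
b = Sxy/Sxx = 113.86/74.388 = 1.530623
SSE = Syy − b·Sxy = 213.2 − 1.530623·113.86 = 38.923240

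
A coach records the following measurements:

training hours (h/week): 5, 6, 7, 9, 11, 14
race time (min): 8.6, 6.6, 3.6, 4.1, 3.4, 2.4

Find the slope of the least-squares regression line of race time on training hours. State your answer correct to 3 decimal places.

-0.576

n = 6, Σx = 52, Σy = 28.7, Σxy = 215.7, Σx² = 508
Sxx = Σx² − (Σx)²/n = 508 − 450.666667 = 57.333333
Sxy = Σxy − (Σx)(Σy)/n = 215.7 − 248.733333 = -33.033333
b = Sxy/Sxx = -33.033333/57.333333 = -0.576163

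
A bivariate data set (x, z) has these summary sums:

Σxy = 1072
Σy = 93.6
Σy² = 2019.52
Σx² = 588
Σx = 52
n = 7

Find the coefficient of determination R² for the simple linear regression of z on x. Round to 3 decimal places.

Sxx = Σx² − (Σx)²/n = 588 − 386.285714 = 201.714286
Sxy = Σxy − (Σx)(Σy)/n = 1072 − 695.314286 = 376.685714
Syy = Σy² − (Σy)²/n = 2019.52 − 1251.565714 = 767.954286
R² = Sxy²/(Sxx·Syy) = (376.685714)²/(201.714286·767.954286) = 0.915981

0.916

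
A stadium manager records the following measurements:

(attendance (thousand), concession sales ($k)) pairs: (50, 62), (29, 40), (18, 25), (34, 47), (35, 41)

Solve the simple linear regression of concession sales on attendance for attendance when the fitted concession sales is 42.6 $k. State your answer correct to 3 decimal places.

n = 5, Σx = 166, Σy = 215, Σxy = 7743, Σx² = 6046
Sxx = Σx² − (Σx)²/n = 6046 − 5511.2 = 534.8
Sxy = Σxy − (Σx)(Σy)/n = 7743 − 7138 = 605
b = Sxy/Sxx = 605/534.8 = 1.131264
a = ȳ − b·x̄ = 43 − 1.131264·33.2 = 5.442034
Set a + b·x = 42.6: x = (42.6 − 5.442034) / 1.131264 = 32.846413

32.846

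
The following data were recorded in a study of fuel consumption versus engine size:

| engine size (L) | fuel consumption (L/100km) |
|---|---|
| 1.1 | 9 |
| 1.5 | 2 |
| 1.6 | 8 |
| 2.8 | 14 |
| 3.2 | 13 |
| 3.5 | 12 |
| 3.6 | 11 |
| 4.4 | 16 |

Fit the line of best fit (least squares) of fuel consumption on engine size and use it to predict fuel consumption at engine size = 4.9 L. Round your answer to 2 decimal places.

n = 8, Σx = 21.7, Σy = 85, Σxy = 258.5, Σx² = 68.67
Sxx = Σx² − (Σx)²/n = 68.67 − 58.86125 = 9.80875
Sxy = Σxy − (Σx)(Σy)/n = 258.5 − 230.5625 = 27.9375
b = Sxy/Sxx = 27.9375/9.80875 = 2.848222
a = ȳ − b·x̄ = 10.625 − 2.848222·2.7125 = 2.899197
ŷ(4.9) = a + b·4.9 = 2.899197 + 2.848222·4.9 = 16.855486

16.86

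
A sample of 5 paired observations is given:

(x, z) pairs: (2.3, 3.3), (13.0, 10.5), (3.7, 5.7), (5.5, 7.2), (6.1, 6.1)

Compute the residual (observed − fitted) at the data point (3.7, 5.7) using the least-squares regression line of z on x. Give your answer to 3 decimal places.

0.605

n = 5, Σx = 30.6, Σy = 32.8, Σxy = 241.99, Σx² = 255.44
Sxx = Σx² − (Σx)²/n = 255.44 − 187.272 = 68.168
Sxy = Σxy − (Σx)(Σy)/n = 241.99 − 200.736 = 41.254
b = Sxy/Sxx = 41.254/68.168 = 0.605181
a = ȳ − b·x̄ = 6.56 − 0.605181·6.12 = 2.856290
ŷ(3.7) = 2.856290 + 0.605181·3.7 = 5.095461
residual = y − ŷ = 5.7 − 5.095461 = 0.604539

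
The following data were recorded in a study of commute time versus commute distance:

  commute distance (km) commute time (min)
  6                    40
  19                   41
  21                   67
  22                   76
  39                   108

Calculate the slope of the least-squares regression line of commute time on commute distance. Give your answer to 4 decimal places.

n = 5, Σx = 107, Σy = 332, Σxy = 8310, Σx² = 2843
Sxx = Σx² − (Σx)²/n = 2843 − 2289.8 = 553.2
Sxy = Σxy − (Σx)(Σy)/n = 8310 − 7104.8 = 1205.2
b = Sxy/Sxx = 1205.2/553.2 = 2.178597

2.1786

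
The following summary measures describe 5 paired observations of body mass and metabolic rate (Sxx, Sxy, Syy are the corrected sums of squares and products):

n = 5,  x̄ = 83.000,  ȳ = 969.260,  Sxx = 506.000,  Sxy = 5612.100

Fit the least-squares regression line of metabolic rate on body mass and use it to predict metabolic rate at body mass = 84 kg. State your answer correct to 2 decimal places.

b = Sxy/Sxx = 5612.1/506 = 11.091107
a = ȳ − b·x̄ = 969.26 − 11.091107·83 = 48.698142
ŷ(84) = a + b·84 = 48.698142 + 11.091107·84 = 980.351107

980.35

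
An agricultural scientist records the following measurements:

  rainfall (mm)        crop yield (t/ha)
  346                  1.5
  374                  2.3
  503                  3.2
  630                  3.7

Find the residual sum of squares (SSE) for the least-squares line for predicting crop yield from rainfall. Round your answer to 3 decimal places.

0.268

n = 4, Σx = 1853, Σy = 10.7, Σxy = 5319.8, Σx² = 909501, Σy² = 31.47
Sxx = Σx² − (Σx)²/n = 909501 − 858402.25 = 51098.75
Sxy = Σxy − (Σx)(Σy)/n = 5319.8 − 4956.775 = 363.025
Syy = Σy² − (Σy)²/n = 31.47 − 28.6225 = 2.8475
b = Sxy/Sxx = 363.025/51098.75 = 0.007104
SSE = Syy − b·Sxy = 2.8475 − 0.007104·363.025 = 0.268432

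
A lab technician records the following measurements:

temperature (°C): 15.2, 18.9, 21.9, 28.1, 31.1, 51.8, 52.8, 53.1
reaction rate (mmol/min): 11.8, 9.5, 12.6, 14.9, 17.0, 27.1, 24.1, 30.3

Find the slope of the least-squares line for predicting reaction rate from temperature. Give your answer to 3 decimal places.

0.467

n = 8, Σx = 272.9, Σy = 147.3, Σxy = 5867.43, Σx² = 11115.37
Sxx = Σx² − (Σx)²/n = 11115.37 − 9309.30125 = 1806.06875
Sxy = Σxy − (Σx)(Σy)/n = 5867.43 − 5024.77125 = 842.65875
b = Sxy/Sxx = 842.65875/1806.06875 = 0.466571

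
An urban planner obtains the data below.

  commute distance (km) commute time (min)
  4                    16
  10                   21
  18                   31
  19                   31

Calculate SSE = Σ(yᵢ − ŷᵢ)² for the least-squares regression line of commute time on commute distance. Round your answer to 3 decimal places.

n = 4, Σx = 51, Σy = 99, Σxy = 1421, Σx² = 801, Σy² = 2619
Sxx = Σx² − (Σx)²/n = 801 − 650.25 = 150.75
Sxy = Σxy − (Σx)(Σy)/n = 1421 − 1262.25 = 158.75
Syy = Σy² − (Σy)²/n = 2619 − 2450.25 = 168.75
b = Sxy/Sxx = 158.75/150.75 = 1.053068
SSE = Syy − b·Sxy = 168.75 − 1.053068·158.75 = 1.575456

1.575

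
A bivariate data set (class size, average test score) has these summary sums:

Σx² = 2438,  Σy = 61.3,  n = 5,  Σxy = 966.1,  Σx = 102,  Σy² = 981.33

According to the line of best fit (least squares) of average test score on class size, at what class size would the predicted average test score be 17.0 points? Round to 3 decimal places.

Sxx = Σx² − (Σx)²/n = 2438 − 2080.8 = 357.2
Sxy = Σxy − (Σx)(Σy)/n = 966.1 − 1250.52 = -284.42
b = Sxy/Sxx = -284.42/357.2 = -0.796249
a = ȳ − b·x̄ = 12.26 − (-0.796249)·20.4 = 28.503471
Set a + b·x = 17.0: x = (17.0 − 28.503471) / (-0.796249) = 14.447085

14.447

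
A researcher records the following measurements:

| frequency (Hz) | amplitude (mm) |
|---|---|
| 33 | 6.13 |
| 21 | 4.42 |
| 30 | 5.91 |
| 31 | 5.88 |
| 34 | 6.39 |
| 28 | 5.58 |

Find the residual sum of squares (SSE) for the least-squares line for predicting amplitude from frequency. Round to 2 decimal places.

0.04

n = 6, Σx = 177, Σy = 34.31, Σxy = 1028.19, Σx² = 5331, Σy² = 198.5843
Sxx = Σx² − (Σx)²/n = 5331 − 5221.5 = 109.5
Sxy = Σxy − (Σx)(Σy)/n = 1028.19 − 1012.145 = 16.045
Syy = Σy² − (Σy)²/n = 198.5843 − 196.196017 = 2.388283
b = Sxy/Sxx = 16.045/109.5 = 0.146530
SSE = Syy − b·Sxy = 2.388283 − 0.146530·16.045 = 0.037215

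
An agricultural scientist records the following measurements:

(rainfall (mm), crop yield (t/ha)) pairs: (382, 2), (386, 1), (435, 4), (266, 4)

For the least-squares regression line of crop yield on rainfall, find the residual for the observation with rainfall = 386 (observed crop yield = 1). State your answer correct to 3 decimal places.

-1.646

n = 4, Σx = 1469, Σy = 11, Σxy = 3954, Σx² = 554901
Sxx = Σx² − (Σx)²/n = 554901 − 539490.25 = 15410.75
Sxy = Σxy − (Σx)(Σy)/n = 3954 − 4039.75 = -85.75
b = Sxy/Sxx = -85.75/15410.75 = -0.005564
a = ȳ − b·x̄ = 2.75 − (-0.005564)·367.25 = 4.793488
ŷ(386) = 4.793488 + (-0.005564)·386 = 2.645669
residual = y − ŷ = 1 − 2.645669 = -1.645669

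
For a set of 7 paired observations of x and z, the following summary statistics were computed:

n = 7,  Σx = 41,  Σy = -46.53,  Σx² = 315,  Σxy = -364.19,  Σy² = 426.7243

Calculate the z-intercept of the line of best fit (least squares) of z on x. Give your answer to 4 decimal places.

Sxx = Σx² − (Σx)²/n = 315 − 240.142857 = 74.857143
Sxy = Σxy − (Σx)(Σy)/n = -364.19 − (-272.532857) = -91.657143
b = Sxy/Sxx = -91.657143/74.857143 = -1.224427
a = ȳ − b·x̄ = -6.647143 − (-1.224427)·5.857143 = 0.524504

0.5245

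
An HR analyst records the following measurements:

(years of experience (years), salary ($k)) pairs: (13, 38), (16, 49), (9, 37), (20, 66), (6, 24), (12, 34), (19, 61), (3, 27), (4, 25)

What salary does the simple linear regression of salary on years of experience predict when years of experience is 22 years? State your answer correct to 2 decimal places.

n = 9, Σx = 102, Σy = 361, Σxy = 4823, Σx² = 1472
Sxx = Σx² − (Σx)²/n = 1472 − 1156 = 316
Sxy = Σxy − (Σx)(Σy)/n = 4823 − 4091.333333 = 731.666667
b = Sxy/Sxx = 731.666667/316 = 2.315401
a = ȳ − b·x̄ = 40.111111 − 2.315401·11.333333 = 13.869902
ŷ(22) = a + b·22 = 13.869902 + 2.315401·22 = 64.808720

64.81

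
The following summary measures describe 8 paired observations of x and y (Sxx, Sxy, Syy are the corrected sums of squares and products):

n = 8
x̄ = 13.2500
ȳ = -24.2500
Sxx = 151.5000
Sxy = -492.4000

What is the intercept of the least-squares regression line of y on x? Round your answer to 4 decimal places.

18.8147

b = Sxy/Sxx = -492.4/151.5 = -3.250165
a = ȳ − b·x̄ = -24.25 − (-3.250165)·13.25 = 18.814686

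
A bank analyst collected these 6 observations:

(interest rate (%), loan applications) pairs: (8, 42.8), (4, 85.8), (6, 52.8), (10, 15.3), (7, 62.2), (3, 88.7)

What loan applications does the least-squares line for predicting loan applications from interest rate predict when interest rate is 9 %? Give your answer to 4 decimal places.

n = 6, Σx = 38, Σy = 347.6, Σxy = 1856.9, Σx² = 274
Sxx = Σx² − (Σx)²/n = 274 − 240.666667 = 33.333333
Sxy = Σxy − (Σx)(Σy)/n = 1856.9 − 2201.466667 = -344.566667
b = Sxy/Sxx = -344.566667/33.333333 = -10.337
a = ȳ − b·x̄ = 57.933333 − (-10.337)·6.333333 = 123.401
ŷ(9) = a + b·9 = 123.401 + (-10.337)·9 = 30.368

30.3680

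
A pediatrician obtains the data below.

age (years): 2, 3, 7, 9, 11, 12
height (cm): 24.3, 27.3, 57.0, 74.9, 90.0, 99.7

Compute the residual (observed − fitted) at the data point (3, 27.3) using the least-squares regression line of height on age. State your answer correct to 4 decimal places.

n = 6, Σx = 44, Σy = 373.2, Σxy = 3390, Σx² = 408
Sxx = Σx² − (Σx)²/n = 408 − 322.666667 = 85.333333
Sxy = Σxy − (Σx)(Σy)/n = 3390 − 2736.8 = 653.2
b = Sxy/Sxx = 653.2/85.333333 = 7.654687
a = ȳ − b·x̄ = 62.2 − 7.654687·7.333333 = 6.065625
ŷ(3) = 6.065625 + 7.654687·3 = 29.029688
residual = y − ŷ = 27.3 − 29.029688 = -1.729688

-1.7297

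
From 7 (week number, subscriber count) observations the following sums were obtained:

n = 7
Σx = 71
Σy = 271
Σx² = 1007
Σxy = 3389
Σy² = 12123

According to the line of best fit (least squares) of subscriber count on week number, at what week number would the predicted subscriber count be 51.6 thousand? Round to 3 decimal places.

Sxx = Σx² − (Σx)²/n = 1007 − 720.142857 = 286.857143
Sxy = Σxy − (Σx)(Σy)/n = 3389 − 2748.714286 = 640.285714
b = Sxy/Sxx = 640.285714/286.857143 = 2.232072
a = ȳ − b·x̄ = 38.714286 − 2.232072·10.142857 = 16.074701
Set a + b·x = 51.6: x = (51.6 − 16.074701) / 2.232072 = 15.915841

15.916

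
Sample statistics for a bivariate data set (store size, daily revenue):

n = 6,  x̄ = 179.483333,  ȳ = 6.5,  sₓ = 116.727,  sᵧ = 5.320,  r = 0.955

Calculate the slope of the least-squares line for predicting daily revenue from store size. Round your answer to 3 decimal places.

0.044

b = r · sᵧ/sₓ = 0.955 · 5.32/116.727 = 0.043525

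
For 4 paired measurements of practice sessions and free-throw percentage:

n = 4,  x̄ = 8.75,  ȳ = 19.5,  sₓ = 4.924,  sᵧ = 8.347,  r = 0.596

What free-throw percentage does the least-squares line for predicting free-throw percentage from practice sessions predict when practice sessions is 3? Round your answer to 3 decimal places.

13.691

b = r · sᵧ/sₓ = 0.596 · 8.347/4.924 = 1.010319
a = ȳ − b·x̄ = 19.5 − 1.010319·8.75 = 10.659707
ŷ(3) = a + b·3 = 10.659707 + 1.010319·3 = 13.690664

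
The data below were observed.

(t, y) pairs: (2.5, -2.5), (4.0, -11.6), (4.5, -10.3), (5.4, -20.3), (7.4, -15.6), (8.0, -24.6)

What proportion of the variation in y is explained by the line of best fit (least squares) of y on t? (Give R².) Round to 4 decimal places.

0.7502

n = 6, Σx = 31.8, Σy = -84.9, Σxy = -520.86, Σx² = 190.42, Σy² = 1507.51
Sxx = Σx² − (Σx)²/n = 190.42 − 168.54 = 21.88
Sxy = Σxy − (Σx)(Σy)/n = -520.86 − (-449.97) = -70.89
Syy = Σy² − (Σy)²/n = 1507.51 − 1201.335 = 306.175
R² = Sxy²/(Sxx·Syy) = (-70.89)²/(21.88·306.175) = 0.750158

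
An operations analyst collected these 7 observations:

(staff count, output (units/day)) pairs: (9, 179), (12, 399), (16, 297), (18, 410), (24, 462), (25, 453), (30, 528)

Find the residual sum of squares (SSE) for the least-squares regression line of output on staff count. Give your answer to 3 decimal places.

20782.401

n = 7, Σx = 134, Σy = 2728, Σxy = 56784, Σx² = 2906, Σy² = 1144988
Sxx = Σx² − (Σx)²/n = 2906 − 2565.142857 = 340.857143
Sxy = Σxy − (Σx)(Σy)/n = 56784 − 52221.714286 = 4562.285714
Syy = Σy² − (Σy)²/n = 1144988 − 1063140.571429 = 81847.428571
b = Sxy/Sxx = 4562.285714/340.857143 = 13.384744
SSE = Syy − b·Sxy = 81847.428571 − 13.384744·4562.285714 = 20782.400671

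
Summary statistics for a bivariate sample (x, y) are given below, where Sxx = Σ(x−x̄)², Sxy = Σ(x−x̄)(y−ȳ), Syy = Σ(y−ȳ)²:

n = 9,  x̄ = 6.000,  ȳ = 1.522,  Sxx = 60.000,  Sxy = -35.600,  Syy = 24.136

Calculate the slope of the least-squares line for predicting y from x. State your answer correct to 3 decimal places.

b = Sxy/Sxx = -35.6/60 = -0.593333

-0.593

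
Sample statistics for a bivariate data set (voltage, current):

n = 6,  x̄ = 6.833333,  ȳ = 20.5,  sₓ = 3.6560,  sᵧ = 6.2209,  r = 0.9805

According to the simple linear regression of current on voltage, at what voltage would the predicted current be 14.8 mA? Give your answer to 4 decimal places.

b = r · sᵧ/sₓ = 0.9805 · 6.2209/3.656 = 1.668379
a = ȳ − b·x̄ = 20.5 − 1.668379·6.833333 = 9.099413
Set a + b·x = 14.8: x = (14.8 − 9.099413) / 1.668379 = 3.416842

3.4168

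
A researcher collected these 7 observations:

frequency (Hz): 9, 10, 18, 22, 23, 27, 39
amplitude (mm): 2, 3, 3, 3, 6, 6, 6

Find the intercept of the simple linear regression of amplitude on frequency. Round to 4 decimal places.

n = 7, Σx = 148, Σy = 29, Σxy = 702, Σx² = 3768
Sxx = Σx² − (Σx)²/n = 3768 − 3129.142857 = 638.857143
Sxy = Σxy − (Σx)(Σy)/n = 702 − 613.142857 = 88.857143
b = Sxy/Sxx = 88.857143/638.857143 = 0.139088
a = ȳ − b·x̄ = 4.142857 − 0.139088·21.142857 = 1.202147

1.2021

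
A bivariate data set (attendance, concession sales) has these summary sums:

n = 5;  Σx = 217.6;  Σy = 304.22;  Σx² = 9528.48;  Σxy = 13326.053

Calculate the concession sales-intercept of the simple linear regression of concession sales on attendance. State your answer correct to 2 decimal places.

Sxx = Σx² − (Σx)²/n = 9528.48 − 9469.952 = 58.528
Sxy = Σxy − (Σx)(Σy)/n = 13326.053 − 13239.6544 = 86.3986
b = Sxy/Sxx = 86.3986/58.528 = 1.476193
a = ȳ − b·x̄ = 60.844 − 1.476193·43.52 = -3.399902

-3.40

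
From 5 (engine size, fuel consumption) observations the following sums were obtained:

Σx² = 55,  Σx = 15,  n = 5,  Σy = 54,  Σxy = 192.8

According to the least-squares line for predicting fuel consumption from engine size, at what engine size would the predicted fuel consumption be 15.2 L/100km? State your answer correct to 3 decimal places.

Sxx = Σx² − (Σx)²/n = 55 − 45 = 10
Sxy = Σxy − (Σx)(Σy)/n = 192.8 − 162 = 30.8
b = Sxy/Sxx = 30.8/10 = 3.08
a = ȳ − b·x̄ = 10.8 − 3.08·3 = 1.56
Set a + b·x = 15.2: x = (15.2 − 1.56) / 3.08 = 4.428571

4.429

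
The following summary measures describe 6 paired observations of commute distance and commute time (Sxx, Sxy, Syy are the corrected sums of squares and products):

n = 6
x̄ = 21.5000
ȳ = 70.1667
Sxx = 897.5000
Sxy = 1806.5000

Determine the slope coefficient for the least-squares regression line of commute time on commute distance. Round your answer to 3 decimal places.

b = Sxy/Sxx = 1806.5/897.5 = 2.012813

2.013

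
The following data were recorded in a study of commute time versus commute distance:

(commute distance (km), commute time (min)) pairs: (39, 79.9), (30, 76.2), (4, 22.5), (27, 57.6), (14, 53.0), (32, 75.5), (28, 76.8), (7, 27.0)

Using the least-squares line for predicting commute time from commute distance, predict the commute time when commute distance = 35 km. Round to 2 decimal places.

n = 8, Σx = 181, Σy = 468.5, Σxy = 12544.7, Σx² = 5219
Sxx = Σx² − (Σx)²/n = 5219 − 4095.125 = 1123.875
Sxy = Σxy − (Σx)(Σy)/n = 12544.7 − 10599.8125 = 1944.8875
b = Sxy/Sxx = 1944.8875/1123.875 = 1.730519
a = ȳ − b·x̄ = 58.5625 − 1.730519·22.625 = 19.409498
ŷ(35) = a + b·35 = 19.409498 + 1.730519·35 = 79.977678

79.98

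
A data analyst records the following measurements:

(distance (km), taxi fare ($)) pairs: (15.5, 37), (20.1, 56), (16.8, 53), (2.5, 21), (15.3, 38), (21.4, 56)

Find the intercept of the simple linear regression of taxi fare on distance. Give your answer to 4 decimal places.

n = 6, Σx = 91.6, Σy = 261, Σxy = 4421.8, Σx² = 1624.8
Sxx = Σx² − (Σx)²/n = 1624.8 − 1398.426667 = 226.373333
Sxy = Σxy − (Σx)(Σy)/n = 4421.8 − 3984.6 = 437.2
b = Sxy/Sxx = 437.2/226.373333 = 1.931323
a = ȳ − b·x̄ = 43.5 − 1.931323·15.266667 = 14.015137

14.0151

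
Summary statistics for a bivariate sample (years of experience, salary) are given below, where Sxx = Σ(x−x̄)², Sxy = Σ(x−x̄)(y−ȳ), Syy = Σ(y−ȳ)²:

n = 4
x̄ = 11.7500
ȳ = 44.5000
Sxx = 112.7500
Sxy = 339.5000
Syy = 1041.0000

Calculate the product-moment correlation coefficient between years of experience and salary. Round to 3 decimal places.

0.991

r = Sxy/√(Sxx·Syy) = 339.5/√(117372.75) = 339.5/342.597067 = 0.990960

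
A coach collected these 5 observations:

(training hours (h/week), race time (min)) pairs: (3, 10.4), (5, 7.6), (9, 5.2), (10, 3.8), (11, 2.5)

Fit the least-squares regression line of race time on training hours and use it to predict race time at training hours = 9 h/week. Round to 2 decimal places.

4.63

n = 5, Σx = 38, Σy = 29.5, Σxy = 181.5, Σx² = 336
Sxx = Σx² − (Σx)²/n = 336 − 288.8 = 47.2
Sxy = Σxy − (Σx)(Σy)/n = 181.5 − 224.2 = -42.7
b = Sxy/Sxx = -42.7/47.2 = -0.904661
a = ȳ − b·x̄ = 5.9 − (-0.904661)·7.6 = 12.775424
ŷ(9) = a + b·9 = 12.775424 + (-0.904661)·9 = 4.633475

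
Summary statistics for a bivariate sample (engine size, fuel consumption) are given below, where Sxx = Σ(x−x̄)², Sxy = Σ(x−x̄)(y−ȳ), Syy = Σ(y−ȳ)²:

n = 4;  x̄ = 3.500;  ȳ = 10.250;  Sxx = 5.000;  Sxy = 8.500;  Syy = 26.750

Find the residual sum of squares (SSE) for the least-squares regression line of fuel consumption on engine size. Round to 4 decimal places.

12.3000

b = Sxy/Sxx = 8.5/5 = 1.7
SSE = Syy − b·Sxy = 26.75 − 1.7·8.5 = 12.3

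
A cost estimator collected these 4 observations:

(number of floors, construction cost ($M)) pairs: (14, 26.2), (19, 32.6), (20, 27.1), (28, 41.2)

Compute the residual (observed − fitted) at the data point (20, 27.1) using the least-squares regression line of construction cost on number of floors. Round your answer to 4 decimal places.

n = 4, Σx = 81, Σy = 127.1, Σxy = 2681.8, Σx² = 1741
Sxx = Σx² − (Σx)²/n = 1741 − 1640.25 = 100.75
Sxy = Σxy − (Σx)(Σy)/n = 2681.8 − 2573.775 = 108.025
b = Sxy/Sxx = 108.025/100.75 = 1.072208
a = ȳ − b·x̄ = 31.775 − 1.072208·20.25 = 10.062779
ŷ(20) = 10.062779 + 1.072208·20 = 31.506948
residual = y − ŷ = 27.1 − 31.506948 = -4.406948

-4.4069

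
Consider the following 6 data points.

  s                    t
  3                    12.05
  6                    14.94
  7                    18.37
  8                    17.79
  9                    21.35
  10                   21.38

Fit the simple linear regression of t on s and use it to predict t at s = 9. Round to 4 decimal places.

n = 6, Σx = 43, Σy = 105.88, Σxy = 802.65, Σx² = 339
Sxx = Σx² − (Σx)²/n = 339 − 308.166667 = 30.833333
Sxy = Σxy − (Σx)(Σy)/n = 802.65 − 758.806667 = 43.843333
b = Sxy/Sxx = 43.843333/30.833333 = 1.421946
a = ȳ − b·x̄ = 17.646667 − 1.421946·7.166667 = 7.456054
ŷ(9) = a + b·9 = 7.456054 + 1.421946·9 = 20.253568

20.2536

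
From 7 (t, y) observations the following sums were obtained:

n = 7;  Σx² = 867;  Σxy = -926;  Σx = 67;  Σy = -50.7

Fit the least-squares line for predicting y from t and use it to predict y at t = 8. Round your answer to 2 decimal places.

Sxx = Σx² − (Σx)²/n = 867 − 641.285714 = 225.714286
Sxy = Σxy − (Σx)(Σy)/n = -926 − (-485.271429) = -440.728571
b = Sxy/Sxx = -440.728571/225.714286 = -1.952595
a = ȳ − b·x̄ = -7.242857 − (-1.952595)·9.571429 = 11.446266
ŷ(8) = a + b·8 = 11.446266 + (-1.952595)·8 = -4.174494

-4.17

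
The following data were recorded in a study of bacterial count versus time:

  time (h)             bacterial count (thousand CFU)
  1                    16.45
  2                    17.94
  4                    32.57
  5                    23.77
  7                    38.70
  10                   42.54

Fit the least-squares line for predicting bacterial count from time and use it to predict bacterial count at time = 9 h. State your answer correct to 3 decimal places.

41.319

n = 6, Σx = 29, Σy = 171.97, Σxy = 997.76, Σx² = 195
Sxx = Σx² − (Σx)²/n = 195 − 140.166667 = 54.833333
Sxy = Σxy − (Σx)(Σy)/n = 997.76 − 831.188333 = 166.571667
b = Sxy/Sxx = 166.571667/54.833333 = 3.037781
a = ȳ − b·x̄ = 28.661667 − 3.037781·4.833333 = 13.979058
ŷ(9) = a + b·9 = 13.979058 + 3.037781·9 = 41.319088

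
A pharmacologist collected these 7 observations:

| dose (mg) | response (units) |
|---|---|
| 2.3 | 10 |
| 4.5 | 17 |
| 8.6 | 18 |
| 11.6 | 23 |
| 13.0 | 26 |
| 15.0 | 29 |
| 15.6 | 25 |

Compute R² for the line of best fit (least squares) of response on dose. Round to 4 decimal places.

n = 7, Σx = 70.6, Σy = 148, Σxy = 1684.1, Σx² = 871.42, Σy² = 3384
Sxx = Σx² − (Σx)²/n = 871.42 − 712.051429 = 159.368571
Sxy = Σxy − (Σx)(Σy)/n = 1684.1 − 1492.685714 = 191.414286
Syy = Σy² − (Σy)²/n = 3384 − 3129.142857 = 254.857143
R² = Sxy²/(Sxx·Syy) = (191.414286)²/(159.368571·254.857143) = 0.902089

0.9021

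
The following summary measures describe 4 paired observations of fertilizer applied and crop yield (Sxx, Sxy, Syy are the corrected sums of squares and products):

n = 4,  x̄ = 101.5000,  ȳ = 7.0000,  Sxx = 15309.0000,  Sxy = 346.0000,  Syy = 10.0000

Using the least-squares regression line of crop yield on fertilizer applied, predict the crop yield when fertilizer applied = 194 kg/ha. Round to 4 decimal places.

9.0906

b = Sxy/Sxx = 346/15309 = 0.022601
a = ȳ − b·x̄ = 7 − 0.022601·101.5 = 4.705990
ŷ(194) = a + b·194 = 4.705990 + 0.022601·194 = 9.090600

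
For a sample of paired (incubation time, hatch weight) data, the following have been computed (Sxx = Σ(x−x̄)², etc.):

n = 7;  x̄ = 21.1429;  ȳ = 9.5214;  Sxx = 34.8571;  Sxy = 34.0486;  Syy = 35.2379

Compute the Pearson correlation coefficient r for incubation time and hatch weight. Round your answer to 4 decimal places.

0.9715

r = Sxy/√(Sxx·Syy) = 34.0486/√(1228.291004) = 34.0486/35.046983 = 0.971513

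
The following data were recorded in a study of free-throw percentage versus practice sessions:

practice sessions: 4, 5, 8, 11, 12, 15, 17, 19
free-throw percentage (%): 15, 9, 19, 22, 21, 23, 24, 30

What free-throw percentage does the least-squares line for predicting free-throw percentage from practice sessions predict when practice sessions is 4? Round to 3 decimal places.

n = 8, Σx = 91, Σy = 163, Σxy = 2074, Σx² = 1245
Sxx = Σx² − (Σx)²/n = 1245 − 1035.125 = 209.875
Sxy = Σxy − (Σx)(Σy)/n = 2074 − 1854.125 = 219.875
b = Sxy/Sxx = 219.875/209.875 = 1.047647
a = ȳ − b·x̄ = 20.375 − 1.047647·11.375 = 8.458011
ŷ(4) = a + b·4 = 8.458011 + 1.047647·4 = 12.648600

12.649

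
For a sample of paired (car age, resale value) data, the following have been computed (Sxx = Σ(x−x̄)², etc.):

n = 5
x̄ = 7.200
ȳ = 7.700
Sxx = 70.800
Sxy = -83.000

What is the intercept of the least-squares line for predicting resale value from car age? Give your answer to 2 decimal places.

b = Sxy/Sxx = -83/70.8 = -1.172316
a = ȳ − b·x̄ = 7.7 − (-1.172316)·7.2 = 16.140678

16.14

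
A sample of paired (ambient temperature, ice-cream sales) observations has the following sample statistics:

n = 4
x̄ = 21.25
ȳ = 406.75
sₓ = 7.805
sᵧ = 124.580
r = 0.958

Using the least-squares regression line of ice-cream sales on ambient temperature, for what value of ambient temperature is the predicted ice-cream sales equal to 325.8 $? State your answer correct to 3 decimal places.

b = r · sᵧ/sₓ = 0.958 · 124.58/7.805 = 15.291177
a = ȳ − b·x̄ = 406.75 − 15.291177·21.25 = 81.812479
Set a + b·x = 325.8: x = (325.8 − 81.812479) / 15.291177 = 15.956098

15.956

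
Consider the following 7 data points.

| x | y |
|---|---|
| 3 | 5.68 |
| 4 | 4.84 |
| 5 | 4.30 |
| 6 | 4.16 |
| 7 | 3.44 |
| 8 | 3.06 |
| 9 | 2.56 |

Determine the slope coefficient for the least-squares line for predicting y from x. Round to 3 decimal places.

-0.492

n = 7, Σx = 42, Σy = 28.04, Σxy = 154.46, Σx² = 280
Sxx = Σx² − (Σx)²/n = 280 − 252 = 28
Sxy = Σxy − (Σx)(Σy)/n = 154.46 − 168.24 = -13.78
b = Sxy/Sxx = -13.78/28 = -0.492143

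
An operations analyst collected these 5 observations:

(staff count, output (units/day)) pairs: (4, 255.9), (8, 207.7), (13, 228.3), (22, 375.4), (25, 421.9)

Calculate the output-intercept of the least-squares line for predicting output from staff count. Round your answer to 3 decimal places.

162.675

n = 5, Σx = 72, Σy = 1489.2, Σxy = 24459.4, Σx² = 1358
Sxx = Σx² − (Σx)²/n = 1358 − 1036.8 = 321.2
Sxy = Σxy − (Σx)(Σy)/n = 24459.4 − 21444.48 = 3014.92
b = Sxy/Sxx = 3014.92/321.2 = 9.386426
a = ȳ − b·x̄ = 297.84 − 9.386426·14.4 = 162.675467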